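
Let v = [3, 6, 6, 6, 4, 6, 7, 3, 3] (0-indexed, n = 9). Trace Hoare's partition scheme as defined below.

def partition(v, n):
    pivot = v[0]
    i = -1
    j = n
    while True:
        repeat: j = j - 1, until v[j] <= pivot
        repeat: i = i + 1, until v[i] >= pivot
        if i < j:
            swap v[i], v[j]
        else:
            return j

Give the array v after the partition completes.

pivot = v[0] = 3; i = -1, j = 9
j→8 (v[8]=3≤3), i→0 (v[0]=3≥3); i<j, swap → [3, 6, 6, 6, 4, 6, 7, 3, 3]
j→7 (v[7]=3≤3), i→1 (v[1]=6≥3); i<j, swap → [3, 3, 6, 6, 4, 6, 7, 6, 3]
j→1, i→2; i≥j, return j=1. v = [3, 3, 6, 6, 4, 6, 7, 6, 3]

[3, 3, 6, 6, 4, 6, 7, 6, 3]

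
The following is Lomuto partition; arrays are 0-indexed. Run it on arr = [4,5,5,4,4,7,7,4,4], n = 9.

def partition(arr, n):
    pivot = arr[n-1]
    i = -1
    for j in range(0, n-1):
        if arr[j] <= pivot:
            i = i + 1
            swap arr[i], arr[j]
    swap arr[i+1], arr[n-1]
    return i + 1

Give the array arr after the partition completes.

pivot = arr[8] = 4; i = -1
j=0: arr[0]=4 ≤ 4 → i=0, swap arr[0],arr[0] (no change) → [4,5,5,4,4,7,7,4,4]
j=1: arr[1]=5 > 4 → no swap
j=2: arr[2]=5 > 4 → no swap
j=3: arr[3]=4 ≤ 4 → i=1, swap arr[1],arr[3] → [4,4,5,5,4,7,7,4,4]
j=4: arr[4]=4 ≤ 4 → i=2, swap arr[2],arr[4] → [4,4,4,5,5,7,7,4,4]
j=5: arr[5]=7 > 4 → no swap
j=6: arr[6]=7 > 4 → no swap
j=7: arr[7]=4 ≤ 4 → i=3, swap arr[3],arr[7] → [4,4,4,4,5,7,7,5,4]
final swap arr[4],arr[8] → [4,4,4,4,4,7,7,5,5]; return 4

[4,4,4,4,4,7,7,5,5]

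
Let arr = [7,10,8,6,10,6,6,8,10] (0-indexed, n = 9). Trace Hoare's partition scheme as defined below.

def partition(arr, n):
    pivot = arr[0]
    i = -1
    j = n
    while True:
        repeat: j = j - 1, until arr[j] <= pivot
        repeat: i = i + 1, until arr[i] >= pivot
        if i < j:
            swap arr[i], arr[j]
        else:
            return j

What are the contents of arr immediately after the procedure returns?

pivot=7
j stops at 6 (6), i stops at 0 (7); swap ⇒ [6,10,8,6,10,6,7,8,10]
j stops at 5 (6), i stops at 1 (10); swap ⇒ [6,6,8,6,10,10,7,8,10]
j stops at 3 (6), i stops at 2 (8); swap ⇒ [6,6,6,8,10,10,7,8,10]
j stops at 2, i stops at 3; i≥j ⇒ return 2. arr=[6,6,6,8,10,10,7,8,10]

[6,6,6,8,10,10,7,8,10]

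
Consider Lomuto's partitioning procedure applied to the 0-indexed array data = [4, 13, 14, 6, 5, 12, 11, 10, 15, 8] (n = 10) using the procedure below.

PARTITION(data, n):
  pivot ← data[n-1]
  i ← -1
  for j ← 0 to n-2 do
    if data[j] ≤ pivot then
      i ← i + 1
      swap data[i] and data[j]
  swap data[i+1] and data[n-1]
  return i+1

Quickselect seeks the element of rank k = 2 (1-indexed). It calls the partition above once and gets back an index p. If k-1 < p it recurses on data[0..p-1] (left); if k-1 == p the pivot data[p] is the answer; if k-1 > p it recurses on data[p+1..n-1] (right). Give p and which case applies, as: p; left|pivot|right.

pivot=8, i=-1
j=0: 4≤8, i=0, swap(0,0) ⇒ [4, 13, 14, 6, 5, 12, 11, 10, 15, 8]
j=1: 13>8, skip
j=2: 14>8, skip
j=3: 6≤8, i=1, swap(1,3) ⇒ [4, 6, 14, 13, 5, 12, 11, 10, 15, 8]
j=4: 5≤8, i=2, swap(2,4) ⇒ [4, 6, 5, 13, 14, 12, 11, 10, 15, 8]
j=5: 12>8, skip
j=6: 11>8, skip
j=7: 10>8, skip
j=8: 15>8, skip
swap(3,9) ⇒ [4, 6, 5, 8, 14, 12, 11, 10, 15, 13]; return 3
p = 3; k-1 = 1 < 3 ⇒ left

3; left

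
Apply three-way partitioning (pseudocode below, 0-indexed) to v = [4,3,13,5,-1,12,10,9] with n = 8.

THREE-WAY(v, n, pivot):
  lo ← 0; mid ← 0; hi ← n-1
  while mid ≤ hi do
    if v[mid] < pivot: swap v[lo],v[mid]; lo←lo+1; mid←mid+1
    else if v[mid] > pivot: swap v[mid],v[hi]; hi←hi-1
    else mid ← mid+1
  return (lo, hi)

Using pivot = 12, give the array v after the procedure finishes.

[4,3,9,5,-1,10,12,13]

pivot = 12; lo=0, mid=0, hi=7
v[mid]=4<12: swap v[0],v[0]; lo=1,mid=1 → [4,3,13,5,-1,12,10,9]
v[mid]=3<12: swap v[1],v[1]; lo=2,mid=2 → [4,3,13,5,-1,12,10,9]
v[mid]=13>12: swap v[2],v[7]; hi=6 → [4,3,9,5,-1,12,10,13]
v[mid]=9<12: swap v[2],v[2]; lo=3,mid=3 → [4,3,9,5,-1,12,10,13]
v[mid]=5<12: swap v[3],v[3]; lo=4,mid=4 → [4,3,9,5,-1,12,10,13]
v[mid]=-1<12: swap v[4],v[4]; lo=5,mid=5 → [4,3,9,5,-1,12,10,13]
v[mid]=12=12: mid=6
v[mid]=10<12: swap v[5],v[6]; lo=6,mid=7 → [4,3,9,5,-1,10,12,13]
end: lo=6, hi=6; v = [4,3,9,5,-1,10,12,13]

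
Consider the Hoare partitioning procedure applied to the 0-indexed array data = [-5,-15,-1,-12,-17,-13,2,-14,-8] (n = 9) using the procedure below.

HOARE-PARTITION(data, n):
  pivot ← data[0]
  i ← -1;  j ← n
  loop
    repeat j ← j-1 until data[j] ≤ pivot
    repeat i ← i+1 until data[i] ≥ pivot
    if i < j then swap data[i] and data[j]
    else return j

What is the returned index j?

5

pivot=-5
j stops at 8 (-8), i stops at 0 (-5); swap ⇒ [-8,-15,-1,-12,-17,-13,2,-14,-5]
j stops at 7 (-14), i stops at 2 (-1); swap ⇒ [-8,-15,-14,-12,-17,-13,2,-1,-5]
j stops at 5, i stops at 6; i≥j ⇒ return 5. data=[-8,-15,-14,-12,-17,-13,2,-1,-5]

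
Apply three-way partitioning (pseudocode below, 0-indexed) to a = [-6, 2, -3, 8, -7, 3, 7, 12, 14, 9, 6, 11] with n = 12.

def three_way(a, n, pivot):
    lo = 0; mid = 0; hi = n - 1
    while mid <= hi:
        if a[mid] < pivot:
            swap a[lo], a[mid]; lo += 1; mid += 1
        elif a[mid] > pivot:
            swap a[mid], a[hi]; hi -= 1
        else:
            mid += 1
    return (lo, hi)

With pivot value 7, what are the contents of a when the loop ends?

[-6, 2, -3, 6, -7, 3, 7, 14, 9, 12, 11, 8]

lo=0 mid=0 hi=11
-6<7: swap(0,0), lo=1 mid=1 ⇒ [-6, 2, -3, 8, -7, 3, 7, 12, 14, 9, 6, 11]
2<7: swap(1,1), lo=2 mid=2 ⇒ [-6, 2, -3, 8, -7, 3, 7, 12, 14, 9, 6, 11]
-3<7: swap(2,2), lo=3 mid=3 ⇒ [-6, 2, -3, 8, -7, 3, 7, 12, 14, 9, 6, 11]
8>7: swap(3,11), hi=10 ⇒ [-6, 2, -3, 11, -7, 3, 7, 12, 14, 9, 6, 8]
11>7: swap(3,10), hi=9 ⇒ [-6, 2, -3, 6, -7, 3, 7, 12, 14, 9, 11, 8]
6<7: swap(3,3), lo=4 mid=4 ⇒ [-6, 2, -3, 6, -7, 3, 7, 12, 14, 9, 11, 8]
-7<7: swap(4,4), lo=5 mid=5 ⇒ [-6, 2, -3, 6, -7, 3, 7, 12, 14, 9, 11, 8]
3<7: swap(5,5), lo=6 mid=6 ⇒ [-6, 2, -3, 6, -7, 3, 7, 12, 14, 9, 11, 8]
7=7: mid=7
12>7: swap(7,9), hi=8 ⇒ [-6, 2, -3, 6, -7, 3, 7, 9, 14, 12, 11, 8]
9>7: swap(7,8), hi=7 ⇒ [-6, 2, -3, 6, -7, 3, 7, 14, 9, 12, 11, 8]
14>7: swap(7,7), hi=6 ⇒ [-6, 2, -3, 6, -7, 3, 7, 14, 9, 12, 11, 8]
done. lo=6 hi=6; a=[-6, 2, -3, 6, -7, 3, 7, 14, 9, 12, 11, 8]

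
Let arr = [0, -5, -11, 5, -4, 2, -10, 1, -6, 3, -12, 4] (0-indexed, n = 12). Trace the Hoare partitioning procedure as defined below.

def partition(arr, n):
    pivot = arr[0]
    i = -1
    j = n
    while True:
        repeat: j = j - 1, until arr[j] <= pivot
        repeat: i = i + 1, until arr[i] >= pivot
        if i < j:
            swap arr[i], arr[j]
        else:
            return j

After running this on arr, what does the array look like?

[-12, -5, -11, -6, -4, -10, 2, 1, 5, 3, 0, 4]

pivot = arr[0] = 0; i = -1, j = 12
j→10 (arr[10]=-12≤0), i→0 (arr[0]=0≥0); i<j, swap → [-12, -5, -11, 5, -4, 2, -10, 1, -6, 3, 0, 4]
j→8 (arr[8]=-6≤0), i→3 (arr[3]=5≥0); i<j, swap → [-12, -5, -11, -6, -4, 2, -10, 1, 5, 3, 0, 4]
j→6 (arr[6]=-10≤0), i→5 (arr[5]=2≥0); i<j, swap → [-12, -5, -11, -6, -4, -10, 2, 1, 5, 3, 0, 4]
j→5, i→6; i≥j, return j=5. arr = [-12, -5, -11, -6, -4, -10, 2, 1, 5, 3, 0, 4]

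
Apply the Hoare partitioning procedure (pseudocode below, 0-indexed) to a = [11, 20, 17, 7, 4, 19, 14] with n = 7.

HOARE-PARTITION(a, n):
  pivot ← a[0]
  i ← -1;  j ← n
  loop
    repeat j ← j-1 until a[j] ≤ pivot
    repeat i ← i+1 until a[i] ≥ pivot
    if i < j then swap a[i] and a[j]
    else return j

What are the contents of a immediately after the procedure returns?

[4, 7, 17, 20, 11, 19, 14]

pivot = a[0] = 11; i = -1, j = 7
j→4 (a[4]=4≤11), i→0 (a[0]=11≥11); i<j, swap → [4, 20, 17, 7, 11, 19, 14]
j→3 (a[3]=7≤11), i→1 (a[1]=20≥11); i<j, swap → [4, 7, 17, 20, 11, 19, 14]
j→1, i→2; i≥j, return j=1. a = [4, 7, 17, 20, 11, 19, 14]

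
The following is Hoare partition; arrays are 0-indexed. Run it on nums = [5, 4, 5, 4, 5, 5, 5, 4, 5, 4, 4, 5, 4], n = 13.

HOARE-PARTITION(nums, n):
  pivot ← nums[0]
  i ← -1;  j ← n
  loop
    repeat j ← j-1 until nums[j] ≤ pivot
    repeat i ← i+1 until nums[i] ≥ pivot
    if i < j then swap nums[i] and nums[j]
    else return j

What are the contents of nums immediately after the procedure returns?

[4, 4, 5, 4, 4, 4, 5, 4, 5, 5, 5, 5, 5]

pivot = nums[0] = 5; i = -1, j = 13
j→12 (nums[12]=4≤5), i→0 (nums[0]=5≥5); i<j, swap → [4, 4, 5, 4, 5, 5, 5, 4, 5, 4, 4, 5, 5]
j→11 (nums[11]=5≤5), i→2 (nums[2]=5≥5); i<j, swap → [4, 4, 5, 4, 5, 5, 5, 4, 5, 4, 4, 5, 5]
j→10 (nums[10]=4≤5), i→4 (nums[4]=5≥5); i<j, swap → [4, 4, 5, 4, 4, 5, 5, 4, 5, 4, 5, 5, 5]
j→9 (nums[9]=4≤5), i→5 (nums[5]=5≥5); i<j, swap → [4, 4, 5, 4, 4, 4, 5, 4, 5, 5, 5, 5, 5]
j→8 (nums[8]=5≤5), i→6 (nums[6]=5≥5); i<j, swap → [4, 4, 5, 4, 4, 4, 5, 4, 5, 5, 5, 5, 5]
j→7, i→8; i≥j, return j=7. nums = [4, 4, 5, 4, 4, 4, 5, 4, 5, 5, 5, 5, 5]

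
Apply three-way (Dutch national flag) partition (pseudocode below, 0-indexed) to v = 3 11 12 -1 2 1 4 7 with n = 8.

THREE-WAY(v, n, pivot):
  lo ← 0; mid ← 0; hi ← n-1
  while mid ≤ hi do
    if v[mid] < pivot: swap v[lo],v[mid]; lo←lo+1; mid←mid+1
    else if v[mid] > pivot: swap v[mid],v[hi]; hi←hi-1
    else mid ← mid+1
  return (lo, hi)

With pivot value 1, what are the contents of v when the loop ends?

pivot = 1; lo=0, mid=0, hi=7
v[mid]=3>1: swap v[0],v[7]; hi=6 → 7 11 12 -1 2 1 4 3
v[mid]=7>1: swap v[0],v[6]; hi=5 → 4 11 12 -1 2 1 7 3
v[mid]=4>1: swap v[0],v[5]; hi=4 → 1 11 12 -1 2 4 7 3
v[mid]=1=1: mid=1
v[mid]=11>1: swap v[1],v[4]; hi=3 → 1 2 12 -1 11 4 7 3
v[mid]=2>1: swap v[1],v[3]; hi=2 → 1 -1 12 2 11 4 7 3
v[mid]=-1<1: swap v[0],v[1]; lo=1,mid=2 → -1 1 12 2 11 4 7 3
v[mid]=12>1: swap v[2],v[2]; hi=1 → -1 1 12 2 11 4 7 3
end: lo=1, hi=1; v = -1 1 12 2 11 4 7 3

-1 1 12 2 11 4 7 3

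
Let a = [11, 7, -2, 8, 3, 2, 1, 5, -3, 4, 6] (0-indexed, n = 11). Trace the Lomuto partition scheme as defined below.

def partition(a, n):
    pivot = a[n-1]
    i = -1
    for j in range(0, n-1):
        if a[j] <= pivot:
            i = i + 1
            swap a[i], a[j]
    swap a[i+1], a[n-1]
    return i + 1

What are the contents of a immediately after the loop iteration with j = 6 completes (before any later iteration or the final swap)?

pivot = a[10] = 6; i = -1
j=0: a[0]=11 > 6 → no swap
j=1: a[1]=7 > 6 → no swap
j=2: a[2]=-2 ≤ 6 → i=0, swap a[0],a[2] → [-2, 7, 11, 8, 3, 2, 1, 5, -3, 4, 6]
j=3: a[3]=8 > 6 → no swap
j=4: a[4]=3 ≤ 6 → i=1, swap a[1],a[4] → [-2, 3, 11, 8, 7, 2, 1, 5, -3, 4, 6]
j=5: a[5]=2 ≤ 6 → i=2, swap a[2],a[5] → [-2, 3, 2, 8, 7, 11, 1, 5, -3, 4, 6]
j=6: a[6]=1 ≤ 6 → i=3, swap a[3],a[6] → [-2, 3, 2, 1, 7, 11, 8, 5, -3, 4, 6]
(after j=6) a = [-2, 3, 2, 1, 7, 11, 8, 5, -3, 4, 6]

[-2, 3, 2, 1, 7, 11, 8, 5, -3, 4, 6]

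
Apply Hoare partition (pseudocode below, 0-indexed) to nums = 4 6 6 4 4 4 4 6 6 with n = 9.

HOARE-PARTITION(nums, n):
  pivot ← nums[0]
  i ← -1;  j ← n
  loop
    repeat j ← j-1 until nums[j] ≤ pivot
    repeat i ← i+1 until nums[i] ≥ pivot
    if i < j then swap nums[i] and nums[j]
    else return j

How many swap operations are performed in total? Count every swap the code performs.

3

pivot = nums[0] = 4; i = -1, j = 9
j→6 (nums[6]=4≤4), i→0 (nums[0]=4≥4); i<j, swap → 4 6 6 4 4 4 4 6 6
j→5 (nums[5]=4≤4), i→1 (nums[1]=6≥4); i<j, swap → 4 4 6 4 4 6 4 6 6
j→4 (nums[4]=4≤4), i→2 (nums[2]=6≥4); i<j, swap → 4 4 4 4 6 6 4 6 6
j→3, i→3; i≥j, return j=3. nums = 4 4 4 4 6 6 4 6 6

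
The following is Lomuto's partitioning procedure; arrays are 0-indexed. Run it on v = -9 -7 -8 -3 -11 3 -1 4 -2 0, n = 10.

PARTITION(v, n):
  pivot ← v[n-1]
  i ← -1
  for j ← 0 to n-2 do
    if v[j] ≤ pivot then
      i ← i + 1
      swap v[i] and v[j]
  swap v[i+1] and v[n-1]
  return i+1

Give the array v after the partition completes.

-9 -7 -8 -3 -11 -1 -2 0 3 4

pivot = v[9] = 0; i = -1
j=0: v[0]=-9 ≤ 0 → i=0, swap v[0],v[0] (no change) → -9 -7 -8 -3 -11 3 -1 4 -2 0
j=1: v[1]=-7 ≤ 0 → i=1, swap v[1],v[1] (no change) → -9 -7 -8 -3 -11 3 -1 4 -2 0
j=2: v[2]=-8 ≤ 0 → i=2, swap v[2],v[2] (no change) → -9 -7 -8 -3 -11 3 -1 4 -2 0
j=3: v[3]=-3 ≤ 0 → i=3, swap v[3],v[3] (no change) → -9 -7 -8 -3 -11 3 -1 4 -2 0
j=4: v[4]=-11 ≤ 0 → i=4, swap v[4],v[4] (no change) → -9 -7 -8 -3 -11 3 -1 4 -2 0
j=5: v[5]=3 > 0 → no swap
j=6: v[6]=-1 ≤ 0 → i=5, swap v[5],v[6] → -9 -7 -8 -3 -11 -1 3 4 -2 0
j=7: v[7]=4 > 0 → no swap
j=8: v[8]=-2 ≤ 0 → i=6, swap v[6],v[8] → -9 -7 -8 -3 -11 -1 -2 4 3 0
final swap v[7],v[9] → -9 -7 -8 -3 -11 -1 -2 0 3 4; return 7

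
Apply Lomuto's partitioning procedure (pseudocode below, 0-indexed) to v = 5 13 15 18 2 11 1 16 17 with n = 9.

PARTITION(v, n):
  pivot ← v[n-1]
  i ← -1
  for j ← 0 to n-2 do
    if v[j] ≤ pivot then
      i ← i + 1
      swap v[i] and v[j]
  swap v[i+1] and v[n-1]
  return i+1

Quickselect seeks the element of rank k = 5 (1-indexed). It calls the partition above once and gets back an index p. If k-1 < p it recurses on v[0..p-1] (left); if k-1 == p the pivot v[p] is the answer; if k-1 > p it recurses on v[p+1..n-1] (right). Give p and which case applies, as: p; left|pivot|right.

7; left

pivot=17, i=-1
j=0: 5≤17, i=0, swap(0,0) ⇒ 5 13 15 18 2 11 1 16 17
j=1: 13≤17, i=1, swap(1,1) ⇒ 5 13 15 18 2 11 1 16 17
j=2: 15≤17, i=2, swap(2,2) ⇒ 5 13 15 18 2 11 1 16 17
j=3: 18>17, skip
j=4: 2≤17, i=3, swap(3,4) ⇒ 5 13 15 2 18 11 1 16 17
j=5: 11≤17, i=4, swap(4,5) ⇒ 5 13 15 2 11 18 1 16 17
j=6: 1≤17, i=5, swap(5,6) ⇒ 5 13 15 2 11 1 18 16 17
j=7: 16≤17, i=6, swap(6,7) ⇒ 5 13 15 2 11 1 16 18 17
swap(7,8) ⇒ 5 13 15 2 11 1 16 17 18; return 7
p = 7; k-1 = 4 < 7 ⇒ left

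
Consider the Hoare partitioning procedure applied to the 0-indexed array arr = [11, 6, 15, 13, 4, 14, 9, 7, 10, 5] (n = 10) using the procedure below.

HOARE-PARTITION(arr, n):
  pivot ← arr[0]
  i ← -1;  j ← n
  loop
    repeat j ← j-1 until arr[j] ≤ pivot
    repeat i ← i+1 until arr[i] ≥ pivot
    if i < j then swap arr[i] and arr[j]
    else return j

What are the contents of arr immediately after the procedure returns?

[5, 6, 10, 7, 4, 9, 14, 13, 15, 11]

pivot = arr[0] = 11; i = -1, j = 10
j→9 (arr[9]=5≤11), i→0 (arr[0]=11≥11); i<j, swap → [5, 6, 15, 13, 4, 14, 9, 7, 10, 11]
j→8 (arr[8]=10≤11), i→2 (arr[2]=15≥11); i<j, swap → [5, 6, 10, 13, 4, 14, 9, 7, 15, 11]
j→7 (arr[7]=7≤11), i→3 (arr[3]=13≥11); i<j, swap → [5, 6, 10, 7, 4, 14, 9, 13, 15, 11]
j→6 (arr[6]=9≤11), i→5 (arr[5]=14≥11); i<j, swap → [5, 6, 10, 7, 4, 9, 14, 13, 15, 11]
j→5, i→6; i≥j, return j=5. arr = [5, 6, 10, 7, 4, 9, 14, 13, 15, 11]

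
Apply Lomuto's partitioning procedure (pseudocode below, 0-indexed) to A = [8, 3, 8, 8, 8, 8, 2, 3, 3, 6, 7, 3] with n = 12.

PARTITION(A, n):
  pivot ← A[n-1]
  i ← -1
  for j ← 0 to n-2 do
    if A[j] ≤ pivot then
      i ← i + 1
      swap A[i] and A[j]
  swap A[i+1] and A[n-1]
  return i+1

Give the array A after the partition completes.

pivot = A[11] = 3; i = -1
j=0: A[0]=8 > 3 → no swap
j=1: A[1]=3 ≤ 3 → i=0, swap A[0],A[1] → [3, 8, 8, 8, 8, 8, 2, 3, 3, 6, 7, 3]
j=2: A[2]=8 > 3 → no swap
j=3: A[3]=8 > 3 → no swap
j=4: A[4]=8 > 3 → no swap
j=5: A[5]=8 > 3 → no swap
j=6: A[6]=2 ≤ 3 → i=1, swap A[1],A[6] → [3, 2, 8, 8, 8, 8, 8, 3, 3, 6, 7, 3]
j=7: A[7]=3 ≤ 3 → i=2, swap A[2],A[7] → [3, 2, 3, 8, 8, 8, 8, 8, 3, 6, 7, 3]
j=8: A[8]=3 ≤ 3 → i=3, swap A[3],A[8] → [3, 2, 3, 3, 8, 8, 8, 8, 8, 6, 7, 3]
j=9: A[9]=6 > 3 → no swap
j=10: A[10]=7 > 3 → no swap
final swap A[4],A[11] → [3, 2, 3, 3, 3, 8, 8, 8, 8, 6, 7, 8]; return 4

[3, 2, 3, 3, 3, 8, 8, 8, 8, 6, 7, 8]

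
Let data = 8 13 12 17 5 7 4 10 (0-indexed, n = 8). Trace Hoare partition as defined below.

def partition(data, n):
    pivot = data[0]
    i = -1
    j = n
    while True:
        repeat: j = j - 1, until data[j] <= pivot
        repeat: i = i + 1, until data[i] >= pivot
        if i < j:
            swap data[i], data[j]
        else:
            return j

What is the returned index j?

2

pivot = data[0] = 8; i = -1, j = 8
j→6 (data[6]=4≤8), i→0 (data[0]=8≥8); i<j, swap → 4 13 12 17 5 7 8 10
j→5 (data[5]=7≤8), i→1 (data[1]=13≥8); i<j, swap → 4 7 12 17 5 13 8 10
j→4 (data[4]=5≤8), i→2 (data[2]=12≥8); i<j, swap → 4 7 5 17 12 13 8 10
j→2, i→3; i≥j, return j=2. data = 4 7 5 17 12 13 8 10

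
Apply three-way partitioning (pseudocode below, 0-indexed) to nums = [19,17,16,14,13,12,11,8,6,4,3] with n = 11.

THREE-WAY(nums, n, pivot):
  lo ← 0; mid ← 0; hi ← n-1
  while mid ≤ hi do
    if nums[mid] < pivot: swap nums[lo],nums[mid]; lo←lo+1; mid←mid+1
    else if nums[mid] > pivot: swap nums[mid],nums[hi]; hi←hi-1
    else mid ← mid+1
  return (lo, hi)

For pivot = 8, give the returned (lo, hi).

(3, 3)

lo=0 mid=0 hi=10
19>8: swap(0,10), hi=9 ⇒ [3,17,16,14,13,12,11,8,6,4,19]
3<8: swap(0,0), lo=1 mid=1 ⇒ [3,17,16,14,13,12,11,8,6,4,19]
17>8: swap(1,9), hi=8 ⇒ [3,4,16,14,13,12,11,8,6,17,19]
4<8: swap(1,1), lo=2 mid=2 ⇒ [3,4,16,14,13,12,11,8,6,17,19]
16>8: swap(2,8), hi=7 ⇒ [3,4,6,14,13,12,11,8,16,17,19]
6<8: swap(2,2), lo=3 mid=3 ⇒ [3,4,6,14,13,12,11,8,16,17,19]
14>8: swap(3,7), hi=6 ⇒ [3,4,6,8,13,12,11,14,16,17,19]
8=8: mid=4
13>8: swap(4,6), hi=5 ⇒ [3,4,6,8,11,12,13,14,16,17,19]
11>8: swap(4,5), hi=4 ⇒ [3,4,6,8,12,11,13,14,16,17,19]
12>8: swap(4,4), hi=3 ⇒ [3,4,6,8,12,11,13,14,16,17,19]
done. lo=3 hi=3; nums=[3,4,6,8,12,11,13,14,16,17,19]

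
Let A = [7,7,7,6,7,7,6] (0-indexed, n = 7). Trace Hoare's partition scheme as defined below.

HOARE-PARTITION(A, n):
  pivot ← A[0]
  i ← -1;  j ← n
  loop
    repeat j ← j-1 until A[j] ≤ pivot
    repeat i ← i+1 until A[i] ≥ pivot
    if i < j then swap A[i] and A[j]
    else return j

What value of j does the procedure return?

pivot = A[0] = 7; i = -1, j = 7
j→6 (A[6]=6≤7), i→0 (A[0]=7≥7); i<j, swap → [6,7,7,6,7,7,7]
j→5 (A[5]=7≤7), i→1 (A[1]=7≥7); i<j, swap → [6,7,7,6,7,7,7]
j→4 (A[4]=7≤7), i→2 (A[2]=7≥7); i<j, swap → [6,7,7,6,7,7,7]
j→3, i→4; i≥j, return j=3. A = [6,7,7,6,7,7,7]

3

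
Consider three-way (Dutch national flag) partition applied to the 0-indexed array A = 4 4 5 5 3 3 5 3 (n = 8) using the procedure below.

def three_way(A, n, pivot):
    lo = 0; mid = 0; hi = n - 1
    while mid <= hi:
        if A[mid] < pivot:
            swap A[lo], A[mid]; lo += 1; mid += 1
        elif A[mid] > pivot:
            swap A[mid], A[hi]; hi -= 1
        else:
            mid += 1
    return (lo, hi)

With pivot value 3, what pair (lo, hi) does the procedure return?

(0, 2)

lo=0 mid=0 hi=7
4>3: swap(0,7), hi=6 ⇒ 3 4 5 5 3 3 5 4
3=3: mid=1
4>3: swap(1,6), hi=5 ⇒ 3 5 5 5 3 3 4 4
5>3: swap(1,5), hi=4 ⇒ 3 3 5 5 3 5 4 4
3=3: mid=2
5>3: swap(2,4), hi=3 ⇒ 3 3 3 5 5 5 4 4
3=3: mid=3
5>3: swap(3,3), hi=2 ⇒ 3 3 3 5 5 5 4 4
done. lo=0 hi=2; A=3 3 3 5 5 5 4 4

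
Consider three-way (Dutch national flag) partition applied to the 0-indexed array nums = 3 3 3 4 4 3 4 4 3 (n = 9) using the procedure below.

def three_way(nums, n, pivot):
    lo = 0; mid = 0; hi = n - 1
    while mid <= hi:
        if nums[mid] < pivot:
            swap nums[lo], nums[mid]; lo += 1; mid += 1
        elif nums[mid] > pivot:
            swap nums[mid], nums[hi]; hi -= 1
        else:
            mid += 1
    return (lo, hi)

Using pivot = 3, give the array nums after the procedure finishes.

pivot = 3; lo=0, mid=0, hi=8
nums[mid]=3=3: mid=1
nums[mid]=3=3: mid=2
nums[mid]=3=3: mid=3
nums[mid]=4>3: swap nums[3],nums[8]; hi=7 → 3 3 3 3 4 3 4 4 4
nums[mid]=3=3: mid=4
nums[mid]=4>3: swap nums[4],nums[7]; hi=6 → 3 3 3 3 4 3 4 4 4
nums[mid]=4>3: swap nums[4],nums[6]; hi=5 → 3 3 3 3 4 3 4 4 4
nums[mid]=4>3: swap nums[4],nums[5]; hi=4 → 3 3 3 3 3 4 4 4 4
nums[mid]=3=3: mid=5
end: lo=0, hi=4; nums = 3 3 3 3 3 4 4 4 4

3 3 3 3 3 4 4 4 4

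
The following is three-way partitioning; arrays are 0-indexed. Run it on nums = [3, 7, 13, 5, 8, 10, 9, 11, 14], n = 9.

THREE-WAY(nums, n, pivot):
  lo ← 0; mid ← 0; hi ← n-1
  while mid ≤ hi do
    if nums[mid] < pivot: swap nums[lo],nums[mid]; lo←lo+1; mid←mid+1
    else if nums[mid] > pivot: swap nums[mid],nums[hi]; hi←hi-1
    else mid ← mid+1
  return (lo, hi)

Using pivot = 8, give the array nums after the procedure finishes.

[3, 7, 5, 8, 10, 9, 11, 14, 13]

pivot = 8; lo=0, mid=0, hi=8
nums[mid]=3<8: swap nums[0],nums[0]; lo=1,mid=1 → [3, 7, 13, 5, 8, 10, 9, 11, 14]
nums[mid]=7<8: swap nums[1],nums[1]; lo=2,mid=2 → [3, 7, 13, 5, 8, 10, 9, 11, 14]
nums[mid]=13>8: swap nums[2],nums[8]; hi=7 → [3, 7, 14, 5, 8, 10, 9, 11, 13]
nums[mid]=14>8: swap nums[2],nums[7]; hi=6 → [3, 7, 11, 5, 8, 10, 9, 14, 13]
nums[mid]=11>8: swap nums[2],nums[6]; hi=5 → [3, 7, 9, 5, 8, 10, 11, 14, 13]
nums[mid]=9>8: swap nums[2],nums[5]; hi=4 → [3, 7, 10, 5, 8, 9, 11, 14, 13]
nums[mid]=10>8: swap nums[2],nums[4]; hi=3 → [3, 7, 8, 5, 10, 9, 11, 14, 13]
nums[mid]=8=8: mid=3
nums[mid]=5<8: swap nums[2],nums[3]; lo=3,mid=4 → [3, 7, 5, 8, 10, 9, 11, 14, 13]
end: lo=3, hi=3; nums = [3, 7, 5, 8, 10, 9, 11, 14, 13]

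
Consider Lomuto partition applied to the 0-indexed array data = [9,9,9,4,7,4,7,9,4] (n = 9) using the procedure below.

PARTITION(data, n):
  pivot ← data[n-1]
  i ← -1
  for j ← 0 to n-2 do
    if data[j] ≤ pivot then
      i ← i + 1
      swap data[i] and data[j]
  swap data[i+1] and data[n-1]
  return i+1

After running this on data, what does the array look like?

[4,4,4,9,7,9,7,9,9]

pivot = data[8] = 4; i = -1
j=0: data[0]=9 > 4 → no swap
j=1: data[1]=9 > 4 → no swap
j=2: data[2]=9 > 4 → no swap
j=3: data[3]=4 ≤ 4 → i=0, swap data[0],data[3] → [4,9,9,9,7,4,7,9,4]
j=4: data[4]=7 > 4 → no swap
j=5: data[5]=4 ≤ 4 → i=1, swap data[1],data[5] → [4,4,9,9,7,9,7,9,4]
j=6: data[6]=7 > 4 → no swap
j=7: data[7]=9 > 4 → no swap
final swap data[2],data[8] → [4,4,4,9,7,9,7,9,9]; return 2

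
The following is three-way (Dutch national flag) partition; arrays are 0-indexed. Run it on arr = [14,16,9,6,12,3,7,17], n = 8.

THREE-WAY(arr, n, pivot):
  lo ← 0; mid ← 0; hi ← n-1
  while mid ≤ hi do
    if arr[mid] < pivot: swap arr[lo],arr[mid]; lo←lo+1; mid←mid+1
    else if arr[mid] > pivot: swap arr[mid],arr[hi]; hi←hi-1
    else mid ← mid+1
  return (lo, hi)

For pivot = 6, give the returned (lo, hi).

(1, 1)

pivot = 6; lo=0, mid=0, hi=7
arr[mid]=14>6: swap arr[0],arr[7]; hi=6 → [17,16,9,6,12,3,7,14]
arr[mid]=17>6: swap arr[0],arr[6]; hi=5 → [7,16,9,6,12,3,17,14]
arr[mid]=7>6: swap arr[0],arr[5]; hi=4 → [3,16,9,6,12,7,17,14]
arr[mid]=3<6: swap arr[0],arr[0]; lo=1,mid=1 → [3,16,9,6,12,7,17,14]
arr[mid]=16>6: swap arr[1],arr[4]; hi=3 → [3,12,9,6,16,7,17,14]
arr[mid]=12>6: swap arr[1],arr[3]; hi=2 → [3,6,9,12,16,7,17,14]
arr[mid]=6=6: mid=2
arr[mid]=9>6: swap arr[2],arr[2]; hi=1 → [3,6,9,12,16,7,17,14]
end: lo=1, hi=1; arr = [3,6,9,12,16,7,17,14]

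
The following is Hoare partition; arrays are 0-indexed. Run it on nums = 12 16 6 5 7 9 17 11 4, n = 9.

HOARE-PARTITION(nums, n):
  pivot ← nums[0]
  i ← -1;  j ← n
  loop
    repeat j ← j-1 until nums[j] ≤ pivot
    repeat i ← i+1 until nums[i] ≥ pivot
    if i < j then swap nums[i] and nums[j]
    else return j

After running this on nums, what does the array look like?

pivot = nums[0] = 12; i = -1, j = 9
j→8 (nums[8]=4≤12), i→0 (nums[0]=12≥12); i<j, swap → 4 16 6 5 7 9 17 11 12
j→7 (nums[7]=11≤12), i→1 (nums[1]=16≥12); i<j, swap → 4 11 6 5 7 9 17 16 12
j→5, i→6; i≥j, return j=5. nums = 4 11 6 5 7 9 17 16 12

4 11 6 5 7 9 17 16 12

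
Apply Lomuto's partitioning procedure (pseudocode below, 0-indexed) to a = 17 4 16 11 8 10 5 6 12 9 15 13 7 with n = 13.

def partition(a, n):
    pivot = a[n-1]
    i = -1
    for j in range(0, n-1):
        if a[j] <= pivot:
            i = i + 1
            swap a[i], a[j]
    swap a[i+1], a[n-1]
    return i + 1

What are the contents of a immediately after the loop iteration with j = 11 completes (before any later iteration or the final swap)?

pivot=7, i=-1
j=0: 17>7, skip
j=1: 4≤7, i=0, swap(0,1) ⇒ 4 17 16 11 8 10 5 6 12 9 15 13 7
j=2: 16>7, skip
j=3: 11>7, skip
j=4: 8>7, skip
j=5: 10>7, skip
j=6: 5≤7, i=1, swap(1,6) ⇒ 4 5 16 11 8 10 17 6 12 9 15 13 7
j=7: 6≤7, i=2, swap(2,7) ⇒ 4 5 6 11 8 10 17 16 12 9 15 13 7
j=8: 12>7, skip
j=9: 9>7, skip
j=10: 15>7, skip
j=11: 13>7, skip
(after j=11) a = 4 5 6 11 8 10 17 16 12 9 15 13 7

4 5 6 11 8 10 17 16 12 9 15 13 7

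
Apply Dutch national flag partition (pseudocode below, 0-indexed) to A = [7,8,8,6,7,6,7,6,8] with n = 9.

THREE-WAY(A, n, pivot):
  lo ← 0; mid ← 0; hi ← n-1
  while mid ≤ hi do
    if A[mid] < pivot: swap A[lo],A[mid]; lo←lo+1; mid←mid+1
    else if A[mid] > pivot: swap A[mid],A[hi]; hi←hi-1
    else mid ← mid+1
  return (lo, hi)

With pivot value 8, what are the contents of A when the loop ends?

lo=0 mid=0 hi=8
7<8: swap(0,0), lo=1 mid=1 ⇒ [7,8,8,6,7,6,7,6,8]
8=8: mid=2
8=8: mid=3
6<8: swap(1,3), lo=2 mid=4 ⇒ [7,6,8,8,7,6,7,6,8]
7<8: swap(2,4), lo=3 mid=5 ⇒ [7,6,7,8,8,6,7,6,8]
6<8: swap(3,5), lo=4 mid=6 ⇒ [7,6,7,6,8,8,7,6,8]
7<8: swap(4,6), lo=5 mid=7 ⇒ [7,6,7,6,7,8,8,6,8]
6<8: swap(5,7), lo=6 mid=8 ⇒ [7,6,7,6,7,6,8,8,8]
8=8: mid=9
done. lo=6 hi=8; A=[7,6,7,6,7,6,8,8,8]

[7,6,7,6,7,6,8,8,8]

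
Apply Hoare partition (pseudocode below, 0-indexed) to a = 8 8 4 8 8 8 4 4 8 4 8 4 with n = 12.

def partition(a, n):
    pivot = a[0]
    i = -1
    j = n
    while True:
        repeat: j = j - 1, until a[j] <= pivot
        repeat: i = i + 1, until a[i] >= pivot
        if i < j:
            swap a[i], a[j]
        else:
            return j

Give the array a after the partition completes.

4 8 4 4 8 4 4 8 8 8 8 8

pivot=8
j stops at 11 (4), i stops at 0 (8); swap ⇒ 4 8 4 8 8 8 4 4 8 4 8 8
j stops at 10 (8), i stops at 1 (8); swap ⇒ 4 8 4 8 8 8 4 4 8 4 8 8
j stops at 9 (4), i stops at 3 (8); swap ⇒ 4 8 4 4 8 8 4 4 8 8 8 8
j stops at 8 (8), i stops at 4 (8); swap ⇒ 4 8 4 4 8 8 4 4 8 8 8 8
j stops at 7 (4), i stops at 5 (8); swap ⇒ 4 8 4 4 8 4 4 8 8 8 8 8
j stops at 6, i stops at 7; i≥j ⇒ return 6. a=4 8 4 4 8 4 4 8 8 8 8 8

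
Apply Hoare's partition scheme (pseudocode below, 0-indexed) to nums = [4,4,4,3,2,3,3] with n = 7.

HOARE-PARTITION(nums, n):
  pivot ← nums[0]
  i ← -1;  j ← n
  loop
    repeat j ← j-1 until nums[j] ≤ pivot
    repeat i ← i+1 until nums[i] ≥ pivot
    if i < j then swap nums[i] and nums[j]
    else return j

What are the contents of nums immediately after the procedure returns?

[3,3,2,3,4,4,4]

pivot = nums[0] = 4; i = -1, j = 7
j→6 (nums[6]=3≤4), i→0 (nums[0]=4≥4); i<j, swap → [3,4,4,3,2,3,4]
j→5 (nums[5]=3≤4), i→1 (nums[1]=4≥4); i<j, swap → [3,3,4,3,2,4,4]
j→4 (nums[4]=2≤4), i→2 (nums[2]=4≥4); i<j, swap → [3,3,2,3,4,4,4]
j→3, i→4; i≥j, return j=3. nums = [3,3,2,3,4,4,4]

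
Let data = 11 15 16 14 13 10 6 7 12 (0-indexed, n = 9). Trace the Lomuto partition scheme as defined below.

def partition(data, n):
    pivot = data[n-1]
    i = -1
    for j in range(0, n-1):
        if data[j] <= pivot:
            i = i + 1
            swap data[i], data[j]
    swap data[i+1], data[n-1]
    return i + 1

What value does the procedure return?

pivot = data[8] = 12; i = -1
j=0: data[0]=11 ≤ 12 → i=0, swap data[0],data[0] (no change) → 11 15 16 14 13 10 6 7 12
j=1: data[1]=15 > 12 → no swap
j=2: data[2]=16 > 12 → no swap
j=3: data[3]=14 > 12 → no swap
j=4: data[4]=13 > 12 → no swap
j=5: data[5]=10 ≤ 12 → i=1, swap data[1],data[5] → 11 10 16 14 13 15 6 7 12
j=6: data[6]=6 ≤ 12 → i=2, swap data[2],data[6] → 11 10 6 14 13 15 16 7 12
j=7: data[7]=7 ≤ 12 → i=3, swap data[3],data[7] → 11 10 6 7 13 15 16 14 12
final swap data[4],data[8] → 11 10 6 7 12 15 16 14 13; return 4

4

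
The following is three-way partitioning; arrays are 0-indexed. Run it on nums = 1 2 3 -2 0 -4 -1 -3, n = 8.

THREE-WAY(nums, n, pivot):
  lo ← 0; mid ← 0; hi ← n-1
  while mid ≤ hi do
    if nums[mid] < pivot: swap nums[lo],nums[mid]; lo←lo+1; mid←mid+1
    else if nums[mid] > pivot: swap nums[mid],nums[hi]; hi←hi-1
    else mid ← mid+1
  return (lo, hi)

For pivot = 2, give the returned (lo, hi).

(6, 6)

lo=0 mid=0 hi=7
1<2: swap(0,0), lo=1 mid=1 ⇒ 1 2 3 -2 0 -4 -1 -3
2=2: mid=2
3>2: swap(2,7), hi=6 ⇒ 1 2 -3 -2 0 -4 -1 3
-3<2: swap(1,2), lo=2 mid=3 ⇒ 1 -3 2 -2 0 -4 -1 3
-2<2: swap(2,3), lo=3 mid=4 ⇒ 1 -3 -2 2 0 -4 -1 3
0<2: swap(3,4), lo=4 mid=5 ⇒ 1 -3 -2 0 2 -4 -1 3
-4<2: swap(4,5), lo=5 mid=6 ⇒ 1 -3 -2 0 -4 2 -1 3
-1<2: swap(5,6), lo=6 mid=7 ⇒ 1 -3 -2 0 -4 -1 2 3
done. lo=6 hi=6; nums=1 -3 -2 0 -4 -1 2 3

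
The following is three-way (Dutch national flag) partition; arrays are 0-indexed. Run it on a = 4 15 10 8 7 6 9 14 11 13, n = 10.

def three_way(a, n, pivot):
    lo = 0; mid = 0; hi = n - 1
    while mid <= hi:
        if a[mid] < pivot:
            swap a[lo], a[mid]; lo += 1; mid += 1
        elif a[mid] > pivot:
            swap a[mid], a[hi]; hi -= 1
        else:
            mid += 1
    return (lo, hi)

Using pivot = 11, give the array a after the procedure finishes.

pivot = 11; lo=0, mid=0, hi=9
a[mid]=4<11: swap a[0],a[0]; lo=1,mid=1 → 4 15 10 8 7 6 9 14 11 13
a[mid]=15>11: swap a[1],a[9]; hi=8 → 4 13 10 8 7 6 9 14 11 15
a[mid]=13>11: swap a[1],a[8]; hi=7 → 4 11 10 8 7 6 9 14 13 15
a[mid]=11=11: mid=2
a[mid]=10<11: swap a[1],a[2]; lo=2,mid=3 → 4 10 11 8 7 6 9 14 13 15
a[mid]=8<11: swap a[2],a[3]; lo=3,mid=4 → 4 10 8 11 7 6 9 14 13 15
a[mid]=7<11: swap a[3],a[4]; lo=4,mid=5 → 4 10 8 7 11 6 9 14 13 15
a[mid]=6<11: swap a[4],a[5]; lo=5,mid=6 → 4 10 8 7 6 11 9 14 13 15
a[mid]=9<11: swap a[5],a[6]; lo=6,mid=7 → 4 10 8 7 6 9 11 14 13 15
a[mid]=14>11: swap a[7],a[7]; hi=6 → 4 10 8 7 6 9 11 14 13 15
end: lo=6, hi=6; a = 4 10 8 7 6 9 11 14 13 15

4 10 8 7 6 9 11 14 13 15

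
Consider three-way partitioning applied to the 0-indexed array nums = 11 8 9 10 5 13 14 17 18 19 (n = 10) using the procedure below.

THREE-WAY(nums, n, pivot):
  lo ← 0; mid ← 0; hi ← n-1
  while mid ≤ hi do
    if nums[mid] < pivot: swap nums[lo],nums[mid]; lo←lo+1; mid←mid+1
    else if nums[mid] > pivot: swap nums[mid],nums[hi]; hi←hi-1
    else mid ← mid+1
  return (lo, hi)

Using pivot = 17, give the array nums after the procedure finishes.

11 8 9 10 5 13 14 17 19 18

lo=0 mid=0 hi=9
11<17: swap(0,0), lo=1 mid=1 ⇒ 11 8 9 10 5 13 14 17 18 19
8<17: swap(1,1), lo=2 mid=2 ⇒ 11 8 9 10 5 13 14 17 18 19
9<17: swap(2,2), lo=3 mid=3 ⇒ 11 8 9 10 5 13 14 17 18 19
10<17: swap(3,3), lo=4 mid=4 ⇒ 11 8 9 10 5 13 14 17 18 19
5<17: swap(4,4), lo=5 mid=5 ⇒ 11 8 9 10 5 13 14 17 18 19
13<17: swap(5,5), lo=6 mid=6 ⇒ 11 8 9 10 5 13 14 17 18 19
14<17: swap(6,6), lo=7 mid=7 ⇒ 11 8 9 10 5 13 14 17 18 19
17=17: mid=8
18>17: swap(8,9), hi=8 ⇒ 11 8 9 10 5 13 14 17 19 18
19>17: swap(8,8), hi=7 ⇒ 11 8 9 10 5 13 14 17 19 18
done. lo=7 hi=7; nums=11 8 9 10 5 13 14 17 19 18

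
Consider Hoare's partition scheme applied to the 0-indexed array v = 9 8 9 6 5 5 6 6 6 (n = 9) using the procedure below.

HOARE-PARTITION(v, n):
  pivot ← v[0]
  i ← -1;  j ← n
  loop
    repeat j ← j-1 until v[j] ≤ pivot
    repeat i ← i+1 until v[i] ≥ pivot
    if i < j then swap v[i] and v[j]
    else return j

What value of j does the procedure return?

pivot = v[0] = 9; i = -1, j = 9
j→8 (v[8]=6≤9), i→0 (v[0]=9≥9); i<j, swap → 6 8 9 6 5 5 6 6 9
j→7 (v[7]=6≤9), i→2 (v[2]=9≥9); i<j, swap → 6 8 6 6 5 5 6 9 9
j→6, i→7; i≥j, return j=6. v = 6 8 6 6 5 5 6 9 9

6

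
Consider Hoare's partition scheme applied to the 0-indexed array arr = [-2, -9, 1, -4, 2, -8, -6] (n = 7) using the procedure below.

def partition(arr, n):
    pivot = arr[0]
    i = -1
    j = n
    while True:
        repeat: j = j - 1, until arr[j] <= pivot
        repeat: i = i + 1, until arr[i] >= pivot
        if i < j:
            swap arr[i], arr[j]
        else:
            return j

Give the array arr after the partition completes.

[-6, -9, -8, -4, 2, 1, -2]

pivot = arr[0] = -2; i = -1, j = 7
j→6 (arr[6]=-6≤-2), i→0 (arr[0]=-2≥-2); i<j, swap → [-6, -9, 1, -4, 2, -8, -2]
j→5 (arr[5]=-8≤-2), i→2 (arr[2]=1≥-2); i<j, swap → [-6, -9, -8, -4, 2, 1, -2]
j→3, i→4; i≥j, return j=3. arr = [-6, -9, -8, -4, 2, 1, -2]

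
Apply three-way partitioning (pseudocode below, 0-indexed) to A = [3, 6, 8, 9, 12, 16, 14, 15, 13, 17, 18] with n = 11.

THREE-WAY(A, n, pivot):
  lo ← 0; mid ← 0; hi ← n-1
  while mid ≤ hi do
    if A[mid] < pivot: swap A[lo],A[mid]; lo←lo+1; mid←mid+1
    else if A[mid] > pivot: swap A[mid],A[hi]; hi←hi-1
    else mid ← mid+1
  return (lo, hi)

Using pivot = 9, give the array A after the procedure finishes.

pivot = 9; lo=0, mid=0, hi=10
A[mid]=3<9: swap A[0],A[0]; lo=1,mid=1 → [3, 6, 8, 9, 12, 16, 14, 15, 13, 17, 18]
A[mid]=6<9: swap A[1],A[1]; lo=2,mid=2 → [3, 6, 8, 9, 12, 16, 14, 15, 13, 17, 18]
A[mid]=8<9: swap A[2],A[2]; lo=3,mid=3 → [3, 6, 8, 9, 12, 16, 14, 15, 13, 17, 18]
A[mid]=9=9: mid=4
A[mid]=12>9: swap A[4],A[10]; hi=9 → [3, 6, 8, 9, 18, 16, 14, 15, 13, 17, 12]
A[mid]=18>9: swap A[4],A[9]; hi=8 → [3, 6, 8, 9, 17, 16, 14, 15, 13, 18, 12]
A[mid]=17>9: swap A[4],A[8]; hi=7 → [3, 6, 8, 9, 13, 16, 14, 15, 17, 18, 12]
A[mid]=13>9: swap A[4],A[7]; hi=6 → [3, 6, 8, 9, 15, 16, 14, 13, 17, 18, 12]
A[mid]=15>9: swap A[4],A[6]; hi=5 → [3, 6, 8, 9, 14, 16, 15, 13, 17, 18, 12]
A[mid]=14>9: swap A[4],A[5]; hi=4 → [3, 6, 8, 9, 16, 14, 15, 13, 17, 18, 12]
A[mid]=16>9: swap A[4],A[4]; hi=3 → [3, 6, 8, 9, 16, 14, 15, 13, 17, 18, 12]
end: lo=3, hi=3; A = [3, 6, 8, 9, 16, 14, 15, 13, 17, 18, 12]

[3, 6, 8, 9, 16, 14, 15, 13, 17, 18, 12]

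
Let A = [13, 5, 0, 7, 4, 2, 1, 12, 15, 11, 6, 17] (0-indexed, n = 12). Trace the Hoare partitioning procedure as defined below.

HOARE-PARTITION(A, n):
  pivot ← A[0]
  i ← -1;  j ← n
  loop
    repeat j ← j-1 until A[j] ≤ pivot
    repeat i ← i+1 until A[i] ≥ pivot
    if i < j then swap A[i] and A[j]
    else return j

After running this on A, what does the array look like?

pivot=13
j stops at 10 (6), i stops at 0 (13); swap ⇒ [6, 5, 0, 7, 4, 2, 1, 12, 15, 11, 13, 17]
j stops at 9 (11), i stops at 8 (15); swap ⇒ [6, 5, 0, 7, 4, 2, 1, 12, 11, 15, 13, 17]
j stops at 8, i stops at 9; i≥j ⇒ return 8. A=[6, 5, 0, 7, 4, 2, 1, 12, 11, 15, 13, 17]

[6, 5, 0, 7, 4, 2, 1, 12, 11, 15, 13, 17]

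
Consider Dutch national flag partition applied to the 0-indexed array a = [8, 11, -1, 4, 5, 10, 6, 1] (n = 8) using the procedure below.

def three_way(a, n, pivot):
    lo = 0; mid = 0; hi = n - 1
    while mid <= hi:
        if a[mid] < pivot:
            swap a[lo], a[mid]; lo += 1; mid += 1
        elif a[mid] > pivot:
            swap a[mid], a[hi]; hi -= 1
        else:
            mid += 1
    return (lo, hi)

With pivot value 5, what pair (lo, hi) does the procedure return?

pivot = 5; lo=0, mid=0, hi=7
a[mid]=8>5: swap a[0],a[7]; hi=6 → [1, 11, -1, 4, 5, 10, 6, 8]
a[mid]=1<5: swap a[0],a[0]; lo=1,mid=1 → [1, 11, -1, 4, 5, 10, 6, 8]
a[mid]=11>5: swap a[1],a[6]; hi=5 → [1, 6, -1, 4, 5, 10, 11, 8]
a[mid]=6>5: swap a[1],a[5]; hi=4 → [1, 10, -1, 4, 5, 6, 11, 8]
a[mid]=10>5: swap a[1],a[4]; hi=3 → [1, 5, -1, 4, 10, 6, 11, 8]
a[mid]=5=5: mid=2
a[mid]=-1<5: swap a[1],a[2]; lo=2,mid=3 → [1, -1, 5, 4, 10, 6, 11, 8]
a[mid]=4<5: swap a[2],a[3]; lo=3,mid=4 → [1, -1, 4, 5, 10, 6, 11, 8]
end: lo=3, hi=3; a = [1, -1, 4, 5, 10, 6, 11, 8]

(3, 3)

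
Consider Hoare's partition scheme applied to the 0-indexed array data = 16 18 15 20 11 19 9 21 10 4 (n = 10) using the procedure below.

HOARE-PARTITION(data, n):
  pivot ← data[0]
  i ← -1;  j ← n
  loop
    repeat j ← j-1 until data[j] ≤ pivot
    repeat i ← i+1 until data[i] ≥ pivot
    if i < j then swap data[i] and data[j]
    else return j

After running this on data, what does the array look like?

4 10 15 9 11 19 20 21 18 16

pivot=16
j stops at 9 (4), i stops at 0 (16); swap ⇒ 4 18 15 20 11 19 9 21 10 16
j stops at 8 (10), i stops at 1 (18); swap ⇒ 4 10 15 20 11 19 9 21 18 16
j stops at 6 (9), i stops at 3 (20); swap ⇒ 4 10 15 9 11 19 20 21 18 16
j stops at 4, i stops at 5; i≥j ⇒ return 4. data=4 10 15 9 11 19 20 21 18 16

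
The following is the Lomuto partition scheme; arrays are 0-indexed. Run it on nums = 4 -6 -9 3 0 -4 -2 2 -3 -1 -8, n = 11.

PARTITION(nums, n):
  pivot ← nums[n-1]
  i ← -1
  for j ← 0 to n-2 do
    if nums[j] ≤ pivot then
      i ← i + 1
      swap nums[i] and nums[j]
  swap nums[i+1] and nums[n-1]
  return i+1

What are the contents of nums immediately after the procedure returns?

pivot = nums[10] = -8; i = -1
j=0: nums[0]=4 > -8 → no swap
j=1: nums[1]=-6 > -8 → no swap
j=2: nums[2]=-9 ≤ -8 → i=0, swap nums[0],nums[2] → -9 -6 4 3 0 -4 -2 2 -3 -1 -8
j=3: nums[3]=3 > -8 → no swap
j=4: nums[4]=0 > -8 → no swap
j=5: nums[5]=-4 > -8 → no swap
j=6: nums[6]=-2 > -8 → no swap
j=7: nums[7]=2 > -8 → no swap
j=8: nums[8]=-3 > -8 → no swap
j=9: nums[9]=-1 > -8 → no swap
final swap nums[1],nums[10] → -9 -8 4 3 0 -4 -2 2 -3 -1 -6; return 1

-9 -8 4 3 0 -4 -2 2 -3 -1 -6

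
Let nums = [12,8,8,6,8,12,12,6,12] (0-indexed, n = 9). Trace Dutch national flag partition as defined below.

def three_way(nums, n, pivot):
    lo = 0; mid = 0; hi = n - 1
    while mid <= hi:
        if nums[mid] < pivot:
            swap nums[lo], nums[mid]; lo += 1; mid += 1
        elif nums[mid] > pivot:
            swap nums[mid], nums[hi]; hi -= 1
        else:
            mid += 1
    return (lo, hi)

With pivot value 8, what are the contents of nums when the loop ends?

[6,6,8,8,8,12,12,12,12]

pivot = 8; lo=0, mid=0, hi=8
nums[mid]=12>8: swap nums[0],nums[8]; hi=7 → [12,8,8,6,8,12,12,6,12]
nums[mid]=12>8: swap nums[0],nums[7]; hi=6 → [6,8,8,6,8,12,12,12,12]
nums[mid]=6<8: swap nums[0],nums[0]; lo=1,mid=1 → [6,8,8,6,8,12,12,12,12]
nums[mid]=8=8: mid=2
nums[mid]=8=8: mid=3
nums[mid]=6<8: swap nums[1],nums[3]; lo=2,mid=4 → [6,6,8,8,8,12,12,12,12]
nums[mid]=8=8: mid=5
nums[mid]=12>8: swap nums[5],nums[6]; hi=5 → [6,6,8,8,8,12,12,12,12]
nums[mid]=12>8: swap nums[5],nums[5]; hi=4 → [6,6,8,8,8,12,12,12,12]
end: lo=2, hi=4; nums = [6,6,8,8,8,12,12,12,12]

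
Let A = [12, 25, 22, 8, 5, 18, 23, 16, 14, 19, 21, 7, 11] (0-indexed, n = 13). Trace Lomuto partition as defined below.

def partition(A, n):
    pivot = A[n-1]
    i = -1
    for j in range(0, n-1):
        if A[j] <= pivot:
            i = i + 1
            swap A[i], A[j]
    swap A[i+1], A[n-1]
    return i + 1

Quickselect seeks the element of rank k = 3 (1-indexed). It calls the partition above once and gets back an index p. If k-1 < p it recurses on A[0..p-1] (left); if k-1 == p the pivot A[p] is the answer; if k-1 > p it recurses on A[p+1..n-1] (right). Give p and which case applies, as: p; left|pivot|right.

3; left

pivot = A[12] = 11; i = -1
j=0: A[0]=12 > 11 → no swap
j=1: A[1]=25 > 11 → no swap
j=2: A[2]=22 > 11 → no swap
j=3: A[3]=8 ≤ 11 → i=0, swap A[0],A[3] → [8, 25, 22, 12, 5, 18, 23, 16, 14, 19, 21, 7, 11]
j=4: A[4]=5 ≤ 11 → i=1, swap A[1],A[4] → [8, 5, 22, 12, 25, 18, 23, 16, 14, 19, 21, 7, 11]
j=5: A[5]=18 > 11 → no swap
j=6: A[6]=23 > 11 → no swap
j=7: A[7]=16 > 11 → no swap
j=8: A[8]=14 > 11 → no swap
j=9: A[9]=19 > 11 → no swap
j=10: A[10]=21 > 11 → no swap
j=11: A[11]=7 ≤ 11 → i=2, swap A[2],A[11] → [8, 5, 7, 12, 25, 18, 23, 16, 14, 19, 21, 22, 11]
final swap A[3],A[12] → [8, 5, 7, 11, 25, 18, 23, 16, 14, 19, 21, 22, 12]; return 3
p = 3; k-1 = 2 < 3 ⇒ left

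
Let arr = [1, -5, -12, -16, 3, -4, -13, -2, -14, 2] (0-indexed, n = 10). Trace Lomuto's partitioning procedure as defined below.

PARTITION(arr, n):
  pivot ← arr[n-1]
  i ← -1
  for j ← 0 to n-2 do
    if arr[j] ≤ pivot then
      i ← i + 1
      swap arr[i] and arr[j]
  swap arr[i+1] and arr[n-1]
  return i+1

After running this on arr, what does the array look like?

pivot = arr[9] = 2; i = -1
j=0: arr[0]=1 ≤ 2 → i=0, swap arr[0],arr[0] (no change) → [1, -5, -12, -16, 3, -4, -13, -2, -14, 2]
j=1: arr[1]=-5 ≤ 2 → i=1, swap arr[1],arr[1] (no change) → [1, -5, -12, -16, 3, -4, -13, -2, -14, 2]
j=2: arr[2]=-12 ≤ 2 → i=2, swap arr[2],arr[2] (no change) → [1, -5, -12, -16, 3, -4, -13, -2, -14, 2]
j=3: arr[3]=-16 ≤ 2 → i=3, swap arr[3],arr[3] (no change) → [1, -5, -12, -16, 3, -4, -13, -2, -14, 2]
j=4: arr[4]=3 > 2 → no swap
j=5: arr[5]=-4 ≤ 2 → i=4, swap arr[4],arr[5] → [1, -5, -12, -16, -4, 3, -13, -2, -14, 2]
j=6: arr[6]=-13 ≤ 2 → i=5, swap arr[5],arr[6] → [1, -5, -12, -16, -4, -13, 3, -2, -14, 2]
j=7: arr[7]=-2 ≤ 2 → i=6, swap arr[6],arr[7] → [1, -5, -12, -16, -4, -13, -2, 3, -14, 2]
j=8: arr[8]=-14 ≤ 2 → i=7, swap arr[7],arr[8] → [1, -5, -12, -16, -4, -13, -2, -14, 3, 2]
final swap arr[8],arr[9] → [1, -5, -12, -16, -4, -13, -2, -14, 2, 3]; return 8

[1, -5, -12, -16, -4, -13, -2, -14, 2, 3]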